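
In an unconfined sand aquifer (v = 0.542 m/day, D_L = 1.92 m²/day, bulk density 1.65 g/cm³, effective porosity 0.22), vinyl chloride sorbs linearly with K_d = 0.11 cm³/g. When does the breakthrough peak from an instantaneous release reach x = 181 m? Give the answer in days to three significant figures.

Retardation factor R = 1 + ρ_b·K_d/n = 1 + 1.65 × 0.11/0.22 = 1.825.
Sorption retards both mechanisms: v_R = v/R = 0.2970 m/day, D_R = D/R = 1.052 m²/day.
Peak time from v_R²t² + 2D_R t − x² = 0: t = (√(D_R² + v_R²x²) − D_R)/v_R².
√(D_R² + v_R²x²) = √(1.052² + 0.2970² × 181²) = 53.77; v_R² = 0.08821.
t = (53.77 − 1.052)/0.08821 = 598 days.

598 days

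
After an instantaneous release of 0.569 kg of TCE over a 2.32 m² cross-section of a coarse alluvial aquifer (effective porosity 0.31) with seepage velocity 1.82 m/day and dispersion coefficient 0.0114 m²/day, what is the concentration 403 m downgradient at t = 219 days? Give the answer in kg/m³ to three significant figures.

0.0200 kg/m³

For an instantaneous plane source, C(x,t) = M/(n_e·A·√(4πDt)) · exp(−(x−vt)²/(4Dt)), with n_e·A the pore (flow) area.
Plume center vt = 1.82 × 219 = 398.58 m, so the well at 403 m is 4.42 m downgradient of the peak.
√(4πDt) = 5.601 m, giving peak height M/(n_e·A·√(4πDt)) = 0.569/(0.31 × 2.32 × 5.601) = 0.1413 kg/m³.
(x−vt)²/(4Dt) = (4.42)²/(4 × 0.0114 × 219) = 1.956; exp(−1.956) = 0.1414.
C = 0.1413 × 0.1414 = 0.0200 kg/m³.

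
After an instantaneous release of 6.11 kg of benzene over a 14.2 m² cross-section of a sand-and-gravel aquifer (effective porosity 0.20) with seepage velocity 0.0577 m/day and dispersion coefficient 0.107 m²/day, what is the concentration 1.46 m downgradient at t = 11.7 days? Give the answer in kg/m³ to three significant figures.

0.480 kg/m³

For an instantaneous plane source, C(x,t) = M/(n_e·A·√(4πDt)) · exp(−(x−vt)²/(4Dt)), with n_e·A the pore (flow) area.
Plume center vt = 0.0577 × 11.7 = 0.67509 m, so the well at 1.46 m is 0.78491 m downgradient of the peak.
√(4πDt) = 3.966 m, giving peak height M/(n_e·A·√(4πDt)) = 6.11/(0.20 × 14.2 × 3.966) = 0.5425 kg/m³.
(x−vt)²/(4Dt) = (0.78491)²/(4 × 0.107 × 11.7) = 0.1230; exp(−0.1230) = 0.8843.
C = 0.5425 × 0.8843 = 0.480 kg/m³.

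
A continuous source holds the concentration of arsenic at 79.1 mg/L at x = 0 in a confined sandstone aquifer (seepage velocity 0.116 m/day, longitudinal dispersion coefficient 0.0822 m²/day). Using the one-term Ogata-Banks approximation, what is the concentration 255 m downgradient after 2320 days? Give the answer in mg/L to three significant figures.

For a continuous step input, C/C₀ ≈ ½·erfc((x−vt)/(2√(Dt))).
vt = 0.116 × 2320 = 269.12 m and 2√(Dt) = 2√(0.0822 × 2320) = 27.62 m.
Argument (x−vt)/(2√(Dt)) = (255 − 269.12)/27.62 = -0.5112; ½·erfc(-0.5112) = 0.7651.
C = 79.1 × 0.7651 = 60.5 mg/L.

60.5 mg/L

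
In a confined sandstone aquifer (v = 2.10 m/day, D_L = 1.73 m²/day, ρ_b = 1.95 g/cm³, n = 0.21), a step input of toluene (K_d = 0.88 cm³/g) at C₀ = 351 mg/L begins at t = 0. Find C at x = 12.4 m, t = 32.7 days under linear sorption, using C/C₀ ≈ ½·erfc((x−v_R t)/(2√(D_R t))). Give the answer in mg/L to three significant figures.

28.4 mg/L

Retardation factor R = 1 + ρ_b·K_d/n = 1 + 1.95 × 0.88/0.21 = 9.171.
Sorption retards both mechanisms: v_R = v/R = 0.2290 m/day, D_R = D/R = 0.1886 m²/day.
v_R·t = 0.2290 × 32.7 = 7.4883 m; 2√(D_R t) = 4.967 m; argument = (12.4 − 7.4883)/4.967 = 0.9889.
C = C₀ × ½·erfc(0.9889) = 351 × 0.08098 = 28.4 mg/L.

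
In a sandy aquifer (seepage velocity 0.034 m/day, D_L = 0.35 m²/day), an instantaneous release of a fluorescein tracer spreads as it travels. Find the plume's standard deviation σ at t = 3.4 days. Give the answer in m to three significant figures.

1.54 m

Dispersive spreading gives a Gaussian with σ² = 2Dt; advection only shifts the center.
σ = √(2 × 0.35 × 3.4) = 1.54 m.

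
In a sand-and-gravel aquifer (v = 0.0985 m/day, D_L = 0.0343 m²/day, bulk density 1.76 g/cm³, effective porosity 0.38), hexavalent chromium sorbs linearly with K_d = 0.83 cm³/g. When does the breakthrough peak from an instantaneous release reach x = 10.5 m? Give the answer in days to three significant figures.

Retardation factor R = 1 + ρ_b·K_d/n = 1 + 1.76 × 0.83/0.38 = 4.844.
Sorption retards both mechanisms: v_R = v/R = 0.02033 m/day, D_R = D/R = 0.007081 m²/day.
Peak time from v_R²t² + 2D_R t − x² = 0: t = (√(D_R² + v_R²x²) − D_R)/v_R².
√(D_R² + v_R²x²) = √(0.007081² + 0.02033² × 10.5²) = 0.2136; v_R² = 0.0004133.
t = (0.2136 − 0.007081)/0.0004133 = 500 days.

500 days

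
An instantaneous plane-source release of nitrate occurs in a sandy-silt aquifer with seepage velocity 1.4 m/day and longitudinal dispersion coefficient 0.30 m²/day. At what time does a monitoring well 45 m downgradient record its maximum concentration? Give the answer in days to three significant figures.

For the 1D instantaneous-source solution, setting ∂C/∂t = 0 at fixed x gives v²t² + 2Dt − x² = 0, so t = (√(D² + v²x²) − D)/v².
√(D² + v²x²) = √(0.30² + 1.4² × 45²) = 63.00; v² = 1.96.
t = (63.00 − 0.30)/1.96 = 32.0 days (vs. the pure-advection estimate x/v = 32.1 d).

32.0 days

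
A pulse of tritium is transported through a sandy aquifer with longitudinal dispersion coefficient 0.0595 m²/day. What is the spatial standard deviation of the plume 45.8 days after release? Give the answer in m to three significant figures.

2.33 m

Dispersive spreading gives a Gaussian with σ² = 2Dt; advection only shifts the center.
σ = √(2 × 0.0595 × 45.8) = 2.33 m.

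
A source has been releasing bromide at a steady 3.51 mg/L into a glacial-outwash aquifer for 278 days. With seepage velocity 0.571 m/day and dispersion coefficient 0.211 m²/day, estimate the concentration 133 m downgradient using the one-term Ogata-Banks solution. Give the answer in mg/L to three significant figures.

For a continuous step input, C/C₀ ≈ ½·erfc((x−vt)/(2√(Dt))).
vt = 0.571 × 278 = 158.738 m and 2√(Dt) = 2√(0.211 × 278) = 15.32 m.
Argument (x−vt)/(2√(Dt)) = (133 − 158.738)/15.32 = -1.680; ½·erfc(-1.680) = 0.9912.
C = 3.51 × 0.9912 = 3.48 mg/L.

3.48 mg/L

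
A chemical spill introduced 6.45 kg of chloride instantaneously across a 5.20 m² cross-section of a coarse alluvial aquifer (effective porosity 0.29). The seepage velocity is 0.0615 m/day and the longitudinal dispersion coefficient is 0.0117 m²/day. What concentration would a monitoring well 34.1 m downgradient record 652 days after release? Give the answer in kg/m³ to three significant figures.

For an instantaneous plane source, C(x,t) = M/(n_e·A·√(4πDt)) · exp(−(x−vt)²/(4Dt)), with n_e·A the pore (flow) area.
Plume center vt = 0.0615 × 652 = 40.098 m, so the well at 34.1 m is 5.998 m upgradient of the peak.
√(4πDt) = 9.791 m, giving peak height M/(n_e·A·√(4πDt)) = 6.45/(0.29 × 5.20 × 9.791) = 0.4368 kg/m³.
(x−vt)²/(4Dt) = (-5.998)²/(4 × 0.0117 × 652) = 1.179; exp(−1.179) = 0.3076.
C = 0.4368 × 0.3076 = 0.134 kg/m³.

0.134 kg/m³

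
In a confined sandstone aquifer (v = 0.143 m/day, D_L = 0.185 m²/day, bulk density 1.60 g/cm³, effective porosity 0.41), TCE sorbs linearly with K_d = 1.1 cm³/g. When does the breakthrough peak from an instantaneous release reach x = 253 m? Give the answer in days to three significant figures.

9320 days

Retardation factor R = 1 + ρ_b·K_d/n = 1 + 1.60 × 1.1/0.41 = 5.293.
Sorption retards both mechanisms: v_R = v/R = 0.02702 m/day, D_R = D/R = 0.03495 m²/day.
Peak time from v_R²t² + 2D_R t − x² = 0: t = (√(D_R² + v_R²x²) − D_R)/v_R².
√(D_R² + v_R²x²) = √(0.03495² + 0.02702² × 253²) = 6.836; v_R² = 0.0007301.
t = (6.836 − 0.03495)/0.0007301 = 9320 days.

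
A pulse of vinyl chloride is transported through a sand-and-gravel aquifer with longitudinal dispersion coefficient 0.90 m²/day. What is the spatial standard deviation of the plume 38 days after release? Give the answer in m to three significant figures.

Dispersive spreading gives a Gaussian with σ² = 2Dt; advection only shifts the center.
σ = √(2 × 0.90 × 38) = 8.27 m.

8.27 m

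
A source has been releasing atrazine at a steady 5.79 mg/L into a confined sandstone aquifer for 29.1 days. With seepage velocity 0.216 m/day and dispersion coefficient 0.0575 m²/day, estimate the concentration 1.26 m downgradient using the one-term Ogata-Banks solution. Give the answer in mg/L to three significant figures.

For a continuous step input, C/C₀ ≈ ½·erfc((x−vt)/(2√(Dt))).
vt = 0.216 × 29.1 = 6.2856 m and 2√(Dt) = 2√(0.0575 × 29.1) = 2.587 m.
Argument (x−vt)/(2√(Dt)) = (1.26 − 6.2856)/2.587 = -1.943; ½·erfc(-1.943) = 0.9970.
C = 5.79 × 0.9970 = 5.77 mg/L.

5.77 mg/L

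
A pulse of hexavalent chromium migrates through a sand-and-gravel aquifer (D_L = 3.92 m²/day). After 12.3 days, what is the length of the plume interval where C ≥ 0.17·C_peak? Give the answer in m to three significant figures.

37.0 m

The plume is Gaussian with σ = √(2Dt) = √(2 × 3.92 × 12.3) = 9.820 m.
C/C_peak = exp(−Δx²/(2σ²)) = 0.17 ⇒ Δx = σ·√(−2 ln 0.17) = 9.820 × 1.883 = 18.49 m.
Width = 2Δx = 37.0 m.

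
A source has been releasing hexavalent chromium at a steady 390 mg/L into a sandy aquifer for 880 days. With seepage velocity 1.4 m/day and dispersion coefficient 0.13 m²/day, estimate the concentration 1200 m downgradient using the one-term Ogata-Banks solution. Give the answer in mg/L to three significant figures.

For a continuous step input, C/C₀ ≈ ½·erfc((x−vt)/(2√(Dt))).
vt = 1.4 × 880 = 1232 m and 2√(Dt) = 2√(0.13 × 880) = 21.39 m.
Argument (x−vt)/(2√(Dt)) = (1200 − 1232)/21.39 = -1.496; ½·erfc(-1.496) = 0.9828.
C = 390 × 0.9828 = 383 mg/L.

383 mg/L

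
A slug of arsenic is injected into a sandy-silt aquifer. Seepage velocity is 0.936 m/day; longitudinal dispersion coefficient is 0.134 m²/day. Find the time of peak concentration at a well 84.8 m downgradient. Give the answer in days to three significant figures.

90.4 days

For the 1D instantaneous-source solution, setting ∂C/∂t = 0 at fixed x gives v²t² + 2Dt − x² = 0, so t = (√(D² + v²x²) − D)/v².
√(D² + v²x²) = √(0.134² + 0.936² × 84.8²) = 79.37; v² = 0.876096.
t = (79.37 − 0.134)/0.876096 = 90.4 days (vs. the pure-advection estimate x/v = 90.6 d).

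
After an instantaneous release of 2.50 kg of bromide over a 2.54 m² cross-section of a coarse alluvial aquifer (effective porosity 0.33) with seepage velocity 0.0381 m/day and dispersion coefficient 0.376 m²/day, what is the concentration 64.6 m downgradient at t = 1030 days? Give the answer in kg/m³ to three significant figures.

0.0282 kg/m³

For an instantaneous plane source, C(x,t) = M/(n_e·A·√(4πDt)) · exp(−(x−vt)²/(4Dt)), with n_e·A the pore (flow) area.
Plume center vt = 0.0381 × 1030 = 39.243 m, so the well at 64.6 m is 25.357 m downgradient of the peak.
√(4πDt) = 69.76 m, giving peak height M/(n_e·A·√(4πDt)) = 2.50/(0.33 × 2.54 × 69.76) = 0.04275 kg/m³.
(x−vt)²/(4Dt) = (25.357)²/(4 × 0.376 × 1030) = 0.4151; exp(−0.4151) = 0.6603.
C = 0.04275 × 0.6603 = 0.0282 kg/m³.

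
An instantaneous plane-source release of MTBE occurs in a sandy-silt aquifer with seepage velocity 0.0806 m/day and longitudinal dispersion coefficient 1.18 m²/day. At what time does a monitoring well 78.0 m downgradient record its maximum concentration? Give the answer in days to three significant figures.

803 days

For the 1D instantaneous-source solution, setting ∂C/∂t = 0 at fixed x gives v²t² + 2Dt − x² = 0, so t = (√(D² + v²x²) − D)/v².
√(D² + v²x²) = √(1.18² + 0.0806² × 78.0²) = 6.397; v² = 0.00649636.
t = (6.397 − 1.18)/0.00649636 = 803 days (vs. the pure-advection estimate x/v = 968 d).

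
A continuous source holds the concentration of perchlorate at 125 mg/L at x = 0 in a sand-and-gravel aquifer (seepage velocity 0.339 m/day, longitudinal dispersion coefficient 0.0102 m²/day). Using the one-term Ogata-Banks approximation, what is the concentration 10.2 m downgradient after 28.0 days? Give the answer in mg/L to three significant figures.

21.8 mg/L

For a continuous step input, C/C₀ ≈ ½·erfc((x−vt)/(2√(Dt))).
vt = 0.339 × 28.0 = 9.492 m and 2√(Dt) = 2√(0.0102 × 28.0) = 1.069 m.
Argument (x−vt)/(2√(Dt)) = (10.2 − 9.492)/1.069 = 0.6623; ½·erfc(0.6623) = 0.1745.
C = 125 × 0.1745 = 21.8 mg/L.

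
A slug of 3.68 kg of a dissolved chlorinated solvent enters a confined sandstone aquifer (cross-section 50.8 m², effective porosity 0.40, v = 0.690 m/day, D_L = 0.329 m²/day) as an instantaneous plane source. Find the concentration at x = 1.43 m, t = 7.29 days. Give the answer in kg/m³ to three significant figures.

0.00854 kg/m³

For an instantaneous plane source, C(x,t) = M/(n_e·A·√(4πDt)) · exp(−(x−vt)²/(4Dt)), with n_e·A the pore (flow) area.
Plume center vt = 0.690 × 7.29 = 5.0301 m, so the well at 1.43 m is 3.6001 m upgradient of the peak.
√(4πDt) = 5.490 m, giving peak height M/(n_e·A·√(4πDt)) = 3.68/(0.40 × 50.8 × 5.490) = 0.03299 kg/m³.
(x−vt)²/(4Dt) = (-3.6001)²/(4 × 0.329 × 7.29) = 1.351; exp(−1.351) = 0.2590.
C = 0.03299 × 0.2590 = 0.00854 kg/m³.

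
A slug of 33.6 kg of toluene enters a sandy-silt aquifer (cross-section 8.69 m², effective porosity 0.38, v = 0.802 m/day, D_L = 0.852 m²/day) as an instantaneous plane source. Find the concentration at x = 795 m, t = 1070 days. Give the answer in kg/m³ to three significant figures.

0.0319 kg/m³

For an instantaneous plane source, C(x,t) = M/(n_e·A·√(4πDt)) · exp(−(x−vt)²/(4Dt)), with n_e·A the pore (flow) area.
Plume center vt = 0.802 × 1070 = 858.14 m, so the well at 795 m is 63.14 m upgradient of the peak.
√(4πDt) = 107.0 m, giving peak height M/(n_e·A·√(4πDt)) = 33.6/(0.38 × 8.69 × 107.0) = 0.09509 kg/m³.
(x−vt)²/(4Dt) = (-63.14)²/(4 × 0.852 × 1070) = 1.093; exp(−1.093) = 0.3352.
C = 0.09509 × 0.3352 = 0.0319 kg/m³.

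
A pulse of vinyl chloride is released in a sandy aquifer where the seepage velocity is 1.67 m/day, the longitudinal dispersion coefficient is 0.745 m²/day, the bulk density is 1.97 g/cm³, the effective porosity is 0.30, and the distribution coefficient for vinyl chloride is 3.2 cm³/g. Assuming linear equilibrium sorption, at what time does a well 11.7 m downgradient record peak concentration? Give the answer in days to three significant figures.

Retardation factor R = 1 + ρ_b·K_d/n = 1 + 1.97 × 3.2/0.30 = 22.01.
Sorption retards both mechanisms: v_R = v/R = 0.07587 m/day, D_R = D/R = 0.03385 m²/day.
Peak time from v_R²t² + 2D_R t − x² = 0: t = (√(D_R² + v_R²x²) − D_R)/v_R².
√(D_R² + v_R²x²) = √(0.03385² + 0.07587² × 11.7²) = 0.8883; v_R² = 0.005756.
t = (0.8883 − 0.03385)/0.005756 = 148 days.

148 days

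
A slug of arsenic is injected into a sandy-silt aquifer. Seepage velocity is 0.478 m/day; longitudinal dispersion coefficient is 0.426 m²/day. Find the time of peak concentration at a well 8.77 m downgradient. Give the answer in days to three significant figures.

For the 1D instantaneous-source solution, setting ∂C/∂t = 0 at fixed x gives v²t² + 2Dt − x² = 0, so t = (√(D² + v²x²) − D)/v².
√(D² + v²x²) = √(0.426² + 0.478² × 8.77²) = 4.214; v² = 0.228484.
t = (4.214 − 0.426)/0.228484 = 16.6 days (vs. the pure-advection estimate x/v = 18.3 d).

16.6 days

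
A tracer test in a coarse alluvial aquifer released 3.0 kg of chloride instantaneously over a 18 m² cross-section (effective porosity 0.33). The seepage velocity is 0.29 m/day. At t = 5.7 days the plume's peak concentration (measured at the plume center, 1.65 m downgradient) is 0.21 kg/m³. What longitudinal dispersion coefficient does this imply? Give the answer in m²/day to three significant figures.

At the plume center C_max = M/(n_e·A·√(4πDt)), so D = M²/(4πt·(n_e·A·C_max)²).
n_e·A·C_max = 0.33 × 18 × 0.21 = 1.247 kg/m.
D = 3.0²/(4π × 5.7 × 1.247²) = 0.0808 m²/day.

0.0808 m²/day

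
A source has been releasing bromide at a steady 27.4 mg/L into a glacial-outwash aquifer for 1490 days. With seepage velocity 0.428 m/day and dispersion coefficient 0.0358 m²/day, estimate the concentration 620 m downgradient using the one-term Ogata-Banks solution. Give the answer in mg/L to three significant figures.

For a continuous step input, C/C₀ ≈ ½·erfc((x−vt)/(2√(Dt))).
vt = 0.428 × 1490 = 637.72 m and 2√(Dt) = 2√(0.0358 × 1490) = 14.61 m.
Argument (x−vt)/(2√(Dt)) = (620 − 637.72)/14.61 = -1.213; ½·erfc(-1.213) = 0.9569.
C = 27.4 × 0.9569 = 26.2 mg/L.

26.2 mg/L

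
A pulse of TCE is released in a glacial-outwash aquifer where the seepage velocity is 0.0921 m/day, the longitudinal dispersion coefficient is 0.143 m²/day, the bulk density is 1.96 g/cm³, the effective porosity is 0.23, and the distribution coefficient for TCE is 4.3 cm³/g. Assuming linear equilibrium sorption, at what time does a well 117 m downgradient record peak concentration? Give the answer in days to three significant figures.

Retardation factor R = 1 + ρ_b·K_d/n = 1 + 1.96 × 4.3/0.23 = 37.64.
Sorption retards both mechanisms: v_R = v/R = 0.002447 m/day, D_R = D/R = 0.003799 m²/day.
Peak time from v_R²t² + 2D_R t − x² = 0: t = (√(D_R² + v_R²x²) − D_R)/v_R².
√(D_R² + v_R²x²) = √(0.003799² + 0.002447² × 117²) = 0.2863; v_R² = 5.988e-06.
t = (0.2863 − 0.003799)/5.988e-06 = 47200 days.

47200 days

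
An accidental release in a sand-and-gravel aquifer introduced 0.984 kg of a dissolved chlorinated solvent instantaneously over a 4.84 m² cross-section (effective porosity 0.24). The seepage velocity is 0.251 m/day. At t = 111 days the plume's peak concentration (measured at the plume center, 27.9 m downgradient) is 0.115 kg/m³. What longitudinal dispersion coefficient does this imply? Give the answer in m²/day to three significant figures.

At the plume center C_max = M/(n_e·A·√(4πDt)), so D = M²/(4πt·(n_e·A·C_max)²).
n_e·A·C_max = 0.24 × 4.84 × 0.115 = 0.1336 kg/m.
D = 0.984²/(4π × 111 × 0.1336²) = 0.0389 m²/day.

0.0389 m²/day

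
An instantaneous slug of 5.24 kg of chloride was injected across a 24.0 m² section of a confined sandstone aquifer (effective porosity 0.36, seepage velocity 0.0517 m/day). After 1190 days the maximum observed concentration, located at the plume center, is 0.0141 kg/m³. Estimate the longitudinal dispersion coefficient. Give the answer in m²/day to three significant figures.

0.124 m²/day

At the plume center C_max = M/(n_e·A·√(4πDt)), so D = M²/(4πt·(n_e·A·C_max)²).
n_e·A·C_max = 0.36 × 24.0 × 0.0141 = 0.1218 kg/m.
D = 5.24²/(4π × 1190 × 0.1218²) = 0.124 m²/day.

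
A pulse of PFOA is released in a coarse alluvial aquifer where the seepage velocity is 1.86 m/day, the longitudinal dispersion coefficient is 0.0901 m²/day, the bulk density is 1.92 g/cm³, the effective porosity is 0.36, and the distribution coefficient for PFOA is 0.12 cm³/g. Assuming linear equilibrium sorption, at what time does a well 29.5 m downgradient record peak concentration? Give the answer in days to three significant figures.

Retardation factor R = 1 + ρ_b·K_d/n = 1 + 1.92 × 0.12/0.36 = 1.640.
Sorption retards both mechanisms: v_R = v/R = 1.134 m/day, D_R = D/R = 0.05494 m²/day.
Peak time from v_R²t² + 2D_R t − x² = 0: t = (√(D_R² + v_R²x²) − D_R)/v_R².
√(D_R² + v_R²x²) = √(0.05494² + 1.134² × 29.5²) = 33.45; v_R² = 1.286.
t = (33.45 − 0.05494)/1.286 = 26.0 days.

26.0 days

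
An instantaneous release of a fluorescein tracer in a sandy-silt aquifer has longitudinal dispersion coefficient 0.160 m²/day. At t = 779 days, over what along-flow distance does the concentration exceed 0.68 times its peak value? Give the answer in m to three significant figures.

27.7 m

The plume is Gaussian with σ = √(2Dt) = √(2 × 0.160 × 779) = 15.79 m.
C/C_peak = exp(−Δx²/(2σ²)) = 0.68 ⇒ Δx = σ·√(−2 ln 0.68) = 15.79 × 0.8783 = 13.87 m.
Width = 2Δx = 27.7 m.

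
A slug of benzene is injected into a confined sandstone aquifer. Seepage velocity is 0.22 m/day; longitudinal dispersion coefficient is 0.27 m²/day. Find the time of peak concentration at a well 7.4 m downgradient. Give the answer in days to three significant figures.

28.5 days

For the 1D instantaneous-source solution, setting ∂C/∂t = 0 at fixed x gives v²t² + 2Dt − x² = 0, so t = (√(D² + v²x²) − D)/v².
√(D² + v²x²) = √(0.27² + 0.22² × 7.4²) = 1.650; v² = 0.0484.
t = (1.650 − 0.27)/0.0484 = 28.5 days (vs. the pure-advection estimate x/v = 33.6 d).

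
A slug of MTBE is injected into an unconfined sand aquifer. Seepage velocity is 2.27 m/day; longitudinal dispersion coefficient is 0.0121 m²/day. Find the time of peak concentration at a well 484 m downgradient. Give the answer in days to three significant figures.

213 days

For the 1D instantaneous-source solution, setting ∂C/∂t = 0 at fixed x gives v²t² + 2Dt − x² = 0, so t = (√(D² + v²x²) − D)/v².
√(D² + v²x²) = √(0.0121² + 2.27² × 484²) = 1099; v² = 5.1529.
t = (1099 − 0.0121)/5.1529 = 213 days (vs. the pure-advection estimate x/v = 213 d).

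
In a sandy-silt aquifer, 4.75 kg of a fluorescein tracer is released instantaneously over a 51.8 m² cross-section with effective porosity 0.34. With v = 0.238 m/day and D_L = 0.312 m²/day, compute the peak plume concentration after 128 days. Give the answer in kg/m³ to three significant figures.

The peak of an instantaneous 1D plume sits at x = vt; there the Gaussian factor is 1 and C_max = M/(n_e·A·√(4πDt)), where n_e·A is the pore area the mass is dissolved in.
√(4πDt) = √(4π × 0.312 × 128) = 22.40 m, so C_max = 4.75/(0.34 × 51.8 × 22.40) = 0.0120 kg/m³.

0.0120 kg/m³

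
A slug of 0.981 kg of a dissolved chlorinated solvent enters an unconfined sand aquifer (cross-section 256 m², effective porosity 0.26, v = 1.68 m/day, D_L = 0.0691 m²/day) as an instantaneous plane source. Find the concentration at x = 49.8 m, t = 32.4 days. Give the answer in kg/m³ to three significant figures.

For an instantaneous plane source, C(x,t) = M/(n_e·A·√(4πDt)) · exp(−(x−vt)²/(4Dt)), with n_e·A the pore (flow) area.
Plume center vt = 1.68 × 32.4 = 54.432 m, so the well at 49.8 m is 4.632 m upgradient of the peak.
√(4πDt) = 5.304 m, giving peak height M/(n_e·A·√(4πDt)) = 0.981/(0.26 × 256 × 5.304) = 0.002779 kg/m³.
(x−vt)²/(4Dt) = (-4.632)²/(4 × 0.0691 × 32.4) = 2.396; exp(−2.396) = 0.09108.
C = 0.002779 × 0.09108 = 0.000253 kg/m³.

0.000253 kg/m³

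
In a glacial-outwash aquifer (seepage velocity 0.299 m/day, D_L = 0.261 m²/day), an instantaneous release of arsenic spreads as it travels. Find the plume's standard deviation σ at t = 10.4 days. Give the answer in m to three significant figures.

2.33 m

Dispersive spreading gives a Gaussian with σ² = 2Dt; advection only shifts the center.
σ = √(2 × 0.261 × 10.4) = 2.33 m.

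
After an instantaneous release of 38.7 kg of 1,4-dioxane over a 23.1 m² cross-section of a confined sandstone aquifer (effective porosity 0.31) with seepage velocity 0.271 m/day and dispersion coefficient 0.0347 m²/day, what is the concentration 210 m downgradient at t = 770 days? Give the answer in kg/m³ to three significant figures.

0.290 kg/m³

For an instantaneous plane source, C(x,t) = M/(n_e·A·√(4πDt)) · exp(−(x−vt)²/(4Dt)), with n_e·A the pore (flow) area.
Plume center vt = 0.271 × 770 = 208.67 m, so the well at 210 m is 1.33 m downgradient of the peak.
√(4πDt) = 18.32 m, giving peak height M/(n_e·A·√(4πDt)) = 38.7/(0.31 × 23.1 × 18.32) = 0.2950 kg/m³.
(x−vt)²/(4Dt) = (1.33)²/(4 × 0.0347 × 770) = 0.01655; exp(−0.01655) = 0.9836.
C = 0.2950 × 0.9836 = 0.290 kg/m³.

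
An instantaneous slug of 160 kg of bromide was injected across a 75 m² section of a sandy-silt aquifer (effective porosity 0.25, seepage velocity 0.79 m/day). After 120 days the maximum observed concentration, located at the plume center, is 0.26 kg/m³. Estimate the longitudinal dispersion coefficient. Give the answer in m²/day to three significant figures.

0.714 m²/day

At the plume center C_max = M/(n_e·A·√(4πDt)), so D = M²/(4πt·(n_e·A·C_max)²).
n_e·A·C_max = 0.25 × 75 × 0.26 = 4.875 kg/m.
D = 160²/(4π × 120 × 4.875²) = 0.714 m²/day.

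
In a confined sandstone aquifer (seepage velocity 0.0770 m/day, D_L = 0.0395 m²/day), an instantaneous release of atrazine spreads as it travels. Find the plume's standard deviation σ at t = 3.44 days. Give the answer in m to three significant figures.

Dispersive spreading gives a Gaussian with σ² = 2Dt; advection only shifts the center.
σ = √(2 × 0.0395 × 3.44) = 0.521 m.

0.521 m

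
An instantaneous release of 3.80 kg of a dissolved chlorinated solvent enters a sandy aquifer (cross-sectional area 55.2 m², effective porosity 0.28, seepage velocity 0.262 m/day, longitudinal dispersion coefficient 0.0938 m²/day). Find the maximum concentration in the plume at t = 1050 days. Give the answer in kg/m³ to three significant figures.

0.00699 kg/m³

The peak of an instantaneous 1D plume sits at x = vt; there the Gaussian factor is 1 and C_max = M/(n_e·A·√(4πDt)), where n_e·A is the pore area the mass is dissolved in.
√(4πDt) = √(4π × 0.0938 × 1050) = 35.18 m, so C_max = 3.80/(0.28 × 55.2 × 35.18) = 0.00699 kg/m³.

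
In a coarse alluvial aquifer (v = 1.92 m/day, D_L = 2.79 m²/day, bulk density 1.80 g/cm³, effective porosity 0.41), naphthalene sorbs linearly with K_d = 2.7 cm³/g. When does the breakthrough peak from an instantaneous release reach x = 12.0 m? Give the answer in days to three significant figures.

Retardation factor R = 1 + ρ_b·K_d/n = 1 + 1.80 × 2.7/0.41 = 12.85.
Sorption retards both mechanisms: v_R = v/R = 0.1494 m/day, D_R = D/R = 0.2171 m²/day.
Peak time from v_R²t² + 2D_R t − x² = 0: t = (√(D_R² + v_R²x²) − D_R)/v_R².
√(D_R² + v_R²x²) = √(0.2171² + 0.1494² × 12.0²) = 1.806; v_R² = 0.02232.
t = (1.806 − 0.2171)/0.02232 = 71.2 days.

71.2 days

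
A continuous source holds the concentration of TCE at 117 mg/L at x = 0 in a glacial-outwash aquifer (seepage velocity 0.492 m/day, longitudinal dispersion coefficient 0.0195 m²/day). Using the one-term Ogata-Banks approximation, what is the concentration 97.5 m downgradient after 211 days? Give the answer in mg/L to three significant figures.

115 mg/L

For a continuous step input, C/C₀ ≈ ½·erfc((x−vt)/(2√(Dt))).
vt = 0.492 × 211 = 103.812 m and 2√(Dt) = 2√(0.0195 × 211) = 4.057 m.
Argument (x−vt)/(2√(Dt)) = (97.5 − 103.812)/4.057 = -1.556; ½·erfc(-1.556) = 0.9861.
C = 117 × 0.9861 = 115 mg/L.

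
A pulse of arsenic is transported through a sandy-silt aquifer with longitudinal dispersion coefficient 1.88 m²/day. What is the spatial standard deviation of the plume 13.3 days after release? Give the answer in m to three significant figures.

7.07 m

Dispersive spreading gives a Gaussian with σ² = 2Dt; advection only shifts the center.
σ = √(2 × 1.88 × 13.3) = 7.07 m.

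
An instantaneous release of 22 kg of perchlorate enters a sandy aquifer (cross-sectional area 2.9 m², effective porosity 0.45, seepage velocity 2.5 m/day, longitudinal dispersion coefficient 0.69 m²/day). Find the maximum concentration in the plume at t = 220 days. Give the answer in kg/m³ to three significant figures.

0.386 kg/m³

The peak of an instantaneous 1D plume sits at x = vt; there the Gaussian factor is 1 and C_max = M/(n_e·A·√(4πDt)), where n_e·A is the pore area the mass is dissolved in.
√(4πDt) = √(4π × 0.69 × 220) = 43.68 m, so C_max = 22/(0.45 × 2.9 × 43.68) = 0.386 kg/m³.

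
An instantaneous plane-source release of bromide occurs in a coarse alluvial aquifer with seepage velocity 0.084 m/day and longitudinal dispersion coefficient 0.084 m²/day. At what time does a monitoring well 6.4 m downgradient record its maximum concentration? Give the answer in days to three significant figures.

65.2 days

For the 1D instantaneous-source solution, setting ∂C/∂t = 0 at fixed x gives v²t² + 2Dt − x² = 0, so t = (√(D² + v²x²) − D)/v².
√(D² + v²x²) = √(0.084² + 0.084² × 6.4²) = 0.5441; v² = 0.007056.
t = (0.5441 − 0.084)/0.007056 = 65.2 days (vs. the pure-advection estimate x/v = 76.2 d).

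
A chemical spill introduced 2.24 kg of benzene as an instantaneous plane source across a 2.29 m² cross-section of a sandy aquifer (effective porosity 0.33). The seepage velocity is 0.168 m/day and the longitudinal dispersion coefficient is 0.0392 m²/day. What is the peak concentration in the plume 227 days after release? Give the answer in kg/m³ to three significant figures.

The peak of an instantaneous 1D plume sits at x = vt; there the Gaussian factor is 1 and C_max = M/(n_e·A·√(4πDt)), where n_e·A is the pore area the mass is dissolved in.
√(4πDt) = √(4π × 0.0392 × 227) = 10.57 m, so C_max = 2.24/(0.33 × 2.29 × 10.57) = 0.280 kg/m³.

0.280 kg/m³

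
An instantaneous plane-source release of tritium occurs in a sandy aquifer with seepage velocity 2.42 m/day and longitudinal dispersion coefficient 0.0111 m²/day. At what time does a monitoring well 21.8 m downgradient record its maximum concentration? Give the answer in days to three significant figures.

9.01 days

For the 1D instantaneous-source solution, setting ∂C/∂t = 0 at fixed x gives v²t² + 2Dt − x² = 0, so t = (√(D² + v²x²) − D)/v².
√(D² + v²x²) = √(0.0111² + 2.42² × 21.8²) = 52.76; v² = 5.8564.
t = (52.76 − 0.0111)/5.8564 = 9.01 days (vs. the pure-advection estimate x/v = 9.01 d).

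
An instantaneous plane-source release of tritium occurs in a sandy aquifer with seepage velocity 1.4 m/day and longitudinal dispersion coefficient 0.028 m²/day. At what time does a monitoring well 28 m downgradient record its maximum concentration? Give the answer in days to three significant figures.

For the 1D instantaneous-source solution, setting ∂C/∂t = 0 at fixed x gives v²t² + 2Dt − x² = 0, so t = (√(D² + v²x²) − D)/v².
√(D² + v²x²) = √(0.028² + 1.4² × 28²) = 39.20; v² = 1.96.
t = (39.20 − 0.028)/1.96 = 20.0 days (vs. the pure-advection estimate x/v = 20.0 d).

20.0 days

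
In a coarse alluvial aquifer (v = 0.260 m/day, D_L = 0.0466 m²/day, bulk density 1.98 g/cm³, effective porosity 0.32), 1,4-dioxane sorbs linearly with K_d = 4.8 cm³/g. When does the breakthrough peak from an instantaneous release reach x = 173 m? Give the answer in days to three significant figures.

20400 days

Retardation factor R = 1 + ρ_b·K_d/n = 1 + 1.98 × 4.8/0.32 = 30.70.
Sorption retards both mechanisms: v_R = v/R = 0.008469 m/day, D_R = D/R = 0.001518 m²/day.
Peak time from v_R²t² + 2D_R t − x² = 0: t = (√(D_R² + v_R²x²) − D_R)/v_R².
√(D_R² + v_R²x²) = √(0.001518² + 0.008469² × 173²) = 1.465; v_R² = 7.172e-05.
t = (1.465 − 0.001518)/7.172e-05 = 20400 days.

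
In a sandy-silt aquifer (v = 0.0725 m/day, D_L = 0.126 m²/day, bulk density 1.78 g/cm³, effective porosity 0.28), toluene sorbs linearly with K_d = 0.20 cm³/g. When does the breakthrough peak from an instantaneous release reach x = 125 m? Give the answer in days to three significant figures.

Retardation factor R = 1 + ρ_b·K_d/n = 1 + 1.78 × 0.20/0.28 = 2.271.
Sorption retards both mechanisms: v_R = v/R = 0.03192 m/day, D_R = D/R = 0.05548 m²/day.
Peak time from v_R²t² + 2D_R t − x² = 0: t = (√(D_R² + v_R²x²) − D_R)/v_R².
√(D_R² + v_R²x²) = √(0.05548² + 0.03192² × 125²) = 3.990; v_R² = 0.001019.
t = (3.990 − 0.05548)/0.001019 = 3860 days.

3860 days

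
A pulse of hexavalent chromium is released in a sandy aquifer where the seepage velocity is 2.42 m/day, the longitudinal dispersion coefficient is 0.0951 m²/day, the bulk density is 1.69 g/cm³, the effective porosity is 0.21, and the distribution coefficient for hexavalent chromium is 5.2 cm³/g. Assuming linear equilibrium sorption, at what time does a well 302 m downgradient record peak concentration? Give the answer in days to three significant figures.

Retardation factor R = 1 + ρ_b·K_d/n = 1 + 1.69 × 5.2/0.21 = 42.85.
Sorption retards both mechanisms: v_R = v/R = 0.05648 m/day, D_R = D/R = 0.002219 m²/day.
Peak time from v_R²t² + 2D_R t − x² = 0: t = (√(D_R² + v_R²x²) − D_R)/v_R².
√(D_R² + v_R²x²) = √(0.002219² + 0.05648² × 302²) = 17.06; v_R² = 0.003190.
t = (17.06 − 0.002219)/0.003190 = 5350 days.

5350 days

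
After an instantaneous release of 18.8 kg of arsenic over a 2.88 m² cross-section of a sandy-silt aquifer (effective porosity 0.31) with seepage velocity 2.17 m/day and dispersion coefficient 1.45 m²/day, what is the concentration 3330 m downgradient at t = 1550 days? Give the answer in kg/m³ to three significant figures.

0.111 kg/m³

For an instantaneous plane source, C(x,t) = M/(n_e·A·√(4πDt)) · exp(−(x−vt)²/(4Dt)), with n_e·A the pore (flow) area.
Plume center vt = 2.17 × 1550 = 3363.5 m, so the well at 3330 m is 33.5 m upgradient of the peak.
√(4πDt) = 168.1 m, giving peak height M/(n_e·A·√(4πDt)) = 18.8/(0.31 × 2.88 × 168.1) = 0.1253 kg/m³.
(x−vt)²/(4Dt) = (-33.5)²/(4 × 1.45 × 1550) = 0.1248; exp(−0.1248) = 0.8827.
C = 0.1253 × 0.8827 = 0.111 kg/m³.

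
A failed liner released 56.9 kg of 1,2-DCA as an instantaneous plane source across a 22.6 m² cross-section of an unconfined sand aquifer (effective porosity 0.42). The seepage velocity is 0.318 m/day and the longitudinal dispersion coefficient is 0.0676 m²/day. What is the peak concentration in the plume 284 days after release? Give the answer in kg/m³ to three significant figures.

The peak of an instantaneous 1D plume sits at x = vt; there the Gaussian factor is 1 and C_max = M/(n_e·A·√(4πDt)), where n_e·A is the pore area the mass is dissolved in.
√(4πDt) = √(4π × 0.0676 × 284) = 15.53 m, so C_max = 56.9/(0.42 × 22.6 × 15.53) = 0.386 kg/m³.

0.386 kg/m³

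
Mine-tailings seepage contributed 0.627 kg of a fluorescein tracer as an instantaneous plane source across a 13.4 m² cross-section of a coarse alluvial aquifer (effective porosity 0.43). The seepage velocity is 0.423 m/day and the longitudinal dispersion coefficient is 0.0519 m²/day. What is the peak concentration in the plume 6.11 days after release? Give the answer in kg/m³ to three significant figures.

0.0545 kg/m³

The peak of an instantaneous 1D plume sits at x = vt; there the Gaussian factor is 1 and C_max = M/(n_e·A·√(4πDt)), where n_e·A is the pore area the mass is dissolved in.
√(4πDt) = √(4π × 0.0519 × 6.11) = 1.996 m, so C_max = 0.627/(0.43 × 13.4 × 1.996) = 0.0545 kg/m³.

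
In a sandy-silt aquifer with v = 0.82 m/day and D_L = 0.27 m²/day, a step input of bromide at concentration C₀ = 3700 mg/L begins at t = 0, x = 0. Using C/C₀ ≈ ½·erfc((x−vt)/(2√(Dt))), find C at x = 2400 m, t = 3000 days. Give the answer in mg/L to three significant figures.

3450 mg/L

For a continuous step input, C/C₀ ≈ ½·erfc((x−vt)/(2√(Dt))).
vt = 0.82 × 3000 = 2460 m and 2√(Dt) = 2√(0.27 × 3000) = 56.92 m.
Argument (x−vt)/(2√(Dt)) = (2400 − 2460)/56.92 = -1.054; ½·erfc(-1.054) = 0.9320.
C = 3700 × 0.9320 = 3450 mg/L.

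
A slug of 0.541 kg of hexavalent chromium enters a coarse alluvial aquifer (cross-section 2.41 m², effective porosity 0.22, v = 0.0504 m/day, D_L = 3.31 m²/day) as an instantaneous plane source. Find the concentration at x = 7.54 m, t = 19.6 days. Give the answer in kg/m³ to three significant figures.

For an instantaneous plane source, C(x,t) = M/(n_e·A·√(4πDt)) · exp(−(x−vt)²/(4Dt)), with n_e·A the pore (flow) area.
Plume center vt = 0.0504 × 19.6 = 0.98784 m, so the well at 7.54 m is 6.55216 m downgradient of the peak.
√(4πDt) = 28.55 m, giving peak height M/(n_e·A·√(4πDt)) = 0.541/(0.22 × 2.41 × 28.55) = 0.03574 kg/m³.
(x−vt)²/(4Dt) = (6.55216)²/(4 × 3.31 × 19.6) = 0.1654; exp(−0.1654) = 0.8476.
C = 0.03574 × 0.8476 = 0.0303 kg/m³.

0.0303 kg/m³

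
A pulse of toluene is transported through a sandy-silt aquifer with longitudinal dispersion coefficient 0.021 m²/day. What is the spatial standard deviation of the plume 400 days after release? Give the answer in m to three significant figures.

4.10 m

Dispersive spreading gives a Gaussian with σ² = 2Dt; advection only shifts the center.
σ = √(2 × 0.021 × 400) = 4.10 m.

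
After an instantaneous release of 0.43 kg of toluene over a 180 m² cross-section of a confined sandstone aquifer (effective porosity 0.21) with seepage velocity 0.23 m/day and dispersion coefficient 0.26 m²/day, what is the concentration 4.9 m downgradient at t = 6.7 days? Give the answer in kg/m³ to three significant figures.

0.000482 kg/m³

For an instantaneous plane source, C(x,t) = M/(n_e·A·√(4πDt)) · exp(−(x−vt)²/(4Dt)), with n_e·A the pore (flow) area.
Plume center vt = 0.23 × 6.7 = 1.541 m, so the well at 4.9 m is 3.359 m downgradient of the peak.
√(4πDt) = 4.679 m, giving peak height M/(n_e·A·√(4πDt)) = 0.43/(0.21 × 180 × 4.679) = 0.002431 kg/m³.
(x−vt)²/(4Dt) = (3.359)²/(4 × 0.26 × 6.7) = 1.619; exp(−1.619) = 0.1981.
C = 0.002431 × 0.1981 = 0.000482 kg/m³.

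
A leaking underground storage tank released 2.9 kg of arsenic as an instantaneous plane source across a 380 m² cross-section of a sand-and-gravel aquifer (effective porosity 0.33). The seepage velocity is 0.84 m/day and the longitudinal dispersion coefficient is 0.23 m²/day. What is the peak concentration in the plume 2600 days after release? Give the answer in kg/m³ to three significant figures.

0.000267 kg/m³

The peak of an instantaneous 1D plume sits at x = vt; there the Gaussian factor is 1 and C_max = M/(n_e·A·√(4πDt)), where n_e·A is the pore area the mass is dissolved in.
√(4πDt) = √(4π × 0.23 × 2600) = 86.69 m, so C_max = 2.9/(0.33 × 380 × 86.69) = 0.000267 kg/m³.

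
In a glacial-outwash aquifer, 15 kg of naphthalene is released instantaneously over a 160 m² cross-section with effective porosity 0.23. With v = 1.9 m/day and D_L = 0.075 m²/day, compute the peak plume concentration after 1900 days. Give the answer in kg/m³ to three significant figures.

The peak of an instantaneous 1D plume sits at x = vt; there the Gaussian factor is 1 and C_max = M/(n_e·A·√(4πDt)), where n_e·A is the pore area the mass is dissolved in.
√(4πDt) = √(4π × 0.075 × 1900) = 42.32 m, so C_max = 15/(0.23 × 160 × 42.32) = 0.00963 kg/m³.

0.00963 kg/m³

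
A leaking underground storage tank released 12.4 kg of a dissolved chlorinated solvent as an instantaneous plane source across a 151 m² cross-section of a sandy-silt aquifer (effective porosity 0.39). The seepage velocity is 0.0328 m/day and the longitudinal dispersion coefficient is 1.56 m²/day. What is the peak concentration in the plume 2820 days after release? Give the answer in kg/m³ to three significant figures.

0.000896 kg/m³

The peak of an instantaneous 1D plume sits at x = vt; there the Gaussian factor is 1 and C_max = M/(n_e·A·√(4πDt)), where n_e·A is the pore area the mass is dissolved in.
√(4πDt) = √(4π × 1.56 × 2820) = 235.1 m, so C_max = 12.4/(0.39 × 151 × 235.1) = 0.000896 kg/m³.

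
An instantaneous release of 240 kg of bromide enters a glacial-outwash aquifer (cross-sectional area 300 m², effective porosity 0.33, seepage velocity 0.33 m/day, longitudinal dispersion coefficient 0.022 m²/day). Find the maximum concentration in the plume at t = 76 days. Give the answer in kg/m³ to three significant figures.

0.529 kg/m³

The peak of an instantaneous 1D plume sits at x = vt; there the Gaussian factor is 1 and C_max = M/(n_e·A·√(4πDt)), where n_e·A is the pore area the mass is dissolved in.
√(4πDt) = √(4π × 0.022 × 76) = 4.584 m, so C_max = 240/(0.33 × 300 × 4.584) = 0.529 kg/m³.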